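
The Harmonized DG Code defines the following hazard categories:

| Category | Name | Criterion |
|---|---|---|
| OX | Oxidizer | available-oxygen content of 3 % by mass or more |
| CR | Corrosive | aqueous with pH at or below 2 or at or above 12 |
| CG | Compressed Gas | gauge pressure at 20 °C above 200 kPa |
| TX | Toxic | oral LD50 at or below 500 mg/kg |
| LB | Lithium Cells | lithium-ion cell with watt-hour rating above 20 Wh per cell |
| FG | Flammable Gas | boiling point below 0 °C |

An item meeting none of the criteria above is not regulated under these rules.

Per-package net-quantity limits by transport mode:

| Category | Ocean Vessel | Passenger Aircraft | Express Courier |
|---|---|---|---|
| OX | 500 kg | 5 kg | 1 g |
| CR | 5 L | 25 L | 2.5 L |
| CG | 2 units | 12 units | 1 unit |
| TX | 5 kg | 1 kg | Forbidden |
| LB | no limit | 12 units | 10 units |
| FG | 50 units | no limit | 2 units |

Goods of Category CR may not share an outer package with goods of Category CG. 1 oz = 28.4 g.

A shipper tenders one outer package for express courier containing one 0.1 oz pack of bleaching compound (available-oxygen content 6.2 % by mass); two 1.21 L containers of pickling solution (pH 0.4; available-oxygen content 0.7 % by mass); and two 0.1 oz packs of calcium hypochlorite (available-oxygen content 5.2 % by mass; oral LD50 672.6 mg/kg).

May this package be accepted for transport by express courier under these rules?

No

Bleaching compound: available-oxygen content 6.2 % by mass ≥ 3 % by mass → Category OX (Oxidizer).
With pH 0.4 (≤ 2), the pickling solution falls in Category CR.
With available-oxygen content 5.2 % by mass (≥ 3 % by mass), the calcium hypochlorite falls in Category OX.
Total Category OX: (one 0.1 oz pack = 2.84 g) + (two 0.1 oz packs = 5.68 g) = 8.52 g.
8.52 g exceeds the express courier limit of 1 g for Category OX.
Category CR quantity: two 1.21 L containers = 2.42 L.
2.42 L ≤ 2.5 L (express courier limit, Category CR) — within limit.
The segregation rule (Category CR with Category CG) does not apply to Category OX with Category CR.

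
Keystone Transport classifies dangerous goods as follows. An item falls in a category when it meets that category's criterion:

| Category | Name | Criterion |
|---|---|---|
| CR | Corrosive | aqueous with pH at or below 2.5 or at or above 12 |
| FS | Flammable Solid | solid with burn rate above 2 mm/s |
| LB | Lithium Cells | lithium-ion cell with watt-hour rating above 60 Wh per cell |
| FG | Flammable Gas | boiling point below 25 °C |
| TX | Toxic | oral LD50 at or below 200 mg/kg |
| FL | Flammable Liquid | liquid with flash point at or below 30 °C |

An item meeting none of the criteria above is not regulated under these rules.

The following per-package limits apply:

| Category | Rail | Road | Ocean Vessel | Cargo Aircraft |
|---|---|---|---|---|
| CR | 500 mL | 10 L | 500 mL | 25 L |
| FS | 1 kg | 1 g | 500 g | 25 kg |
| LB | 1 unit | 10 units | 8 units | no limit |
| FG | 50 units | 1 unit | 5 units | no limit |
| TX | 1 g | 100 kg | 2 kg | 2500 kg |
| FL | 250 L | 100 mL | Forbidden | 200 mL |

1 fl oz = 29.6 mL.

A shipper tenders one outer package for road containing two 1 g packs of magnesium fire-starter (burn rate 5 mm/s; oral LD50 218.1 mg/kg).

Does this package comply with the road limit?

Magnesium fire-starter: burn rate 5 mm/s > 2 mm/s → Category FS (Flammable Solid).
Category FS quantity: two 1 g packs = 2 g.
2 g > 1 g (road limit, Category FS) — over the limit.

No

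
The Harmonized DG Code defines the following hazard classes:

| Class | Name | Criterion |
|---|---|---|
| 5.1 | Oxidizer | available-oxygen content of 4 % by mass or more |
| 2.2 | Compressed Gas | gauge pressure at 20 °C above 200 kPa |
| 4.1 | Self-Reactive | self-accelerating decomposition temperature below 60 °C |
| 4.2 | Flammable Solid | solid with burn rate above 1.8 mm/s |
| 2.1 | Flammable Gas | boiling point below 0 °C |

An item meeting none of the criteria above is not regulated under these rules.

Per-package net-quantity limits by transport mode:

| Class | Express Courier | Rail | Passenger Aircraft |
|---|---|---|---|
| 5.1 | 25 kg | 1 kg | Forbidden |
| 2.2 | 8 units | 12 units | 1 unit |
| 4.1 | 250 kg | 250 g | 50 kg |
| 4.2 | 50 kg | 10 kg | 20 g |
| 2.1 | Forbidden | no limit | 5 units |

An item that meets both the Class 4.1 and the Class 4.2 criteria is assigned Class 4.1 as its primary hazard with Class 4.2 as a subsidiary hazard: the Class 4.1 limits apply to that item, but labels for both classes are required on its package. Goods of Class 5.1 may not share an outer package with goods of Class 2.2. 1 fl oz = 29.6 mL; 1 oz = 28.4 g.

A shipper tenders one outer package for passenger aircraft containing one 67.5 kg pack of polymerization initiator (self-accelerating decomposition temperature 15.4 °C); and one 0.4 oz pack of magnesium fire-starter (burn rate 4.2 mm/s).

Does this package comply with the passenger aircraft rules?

Self-accelerating decomposition temperature 15.4 °C meets the Class 4.1 criterion (Self-Reactive), so the polymerization initiator is Class 4.1.
Burn rate 4.2 mm/s meets the Class 4.2 criterion (Flammable Solid), so the magnesium fire-starter is Class 4.2.
Class 4.1 quantity: 67.5 kg.
67.5 kg exceeds the passenger aircraft limit of 50 kg for Class 4.1.
Class 4.2 quantity: one 0.4 oz pack = 11.36 g.
11.36 g ≤ 20 g (passenger aircraft limit, Class 4.2) — within limit.
The segregation rule (Class 5.1 with Class 2.2) does not apply to Class 4.1 with Class 4.2.

No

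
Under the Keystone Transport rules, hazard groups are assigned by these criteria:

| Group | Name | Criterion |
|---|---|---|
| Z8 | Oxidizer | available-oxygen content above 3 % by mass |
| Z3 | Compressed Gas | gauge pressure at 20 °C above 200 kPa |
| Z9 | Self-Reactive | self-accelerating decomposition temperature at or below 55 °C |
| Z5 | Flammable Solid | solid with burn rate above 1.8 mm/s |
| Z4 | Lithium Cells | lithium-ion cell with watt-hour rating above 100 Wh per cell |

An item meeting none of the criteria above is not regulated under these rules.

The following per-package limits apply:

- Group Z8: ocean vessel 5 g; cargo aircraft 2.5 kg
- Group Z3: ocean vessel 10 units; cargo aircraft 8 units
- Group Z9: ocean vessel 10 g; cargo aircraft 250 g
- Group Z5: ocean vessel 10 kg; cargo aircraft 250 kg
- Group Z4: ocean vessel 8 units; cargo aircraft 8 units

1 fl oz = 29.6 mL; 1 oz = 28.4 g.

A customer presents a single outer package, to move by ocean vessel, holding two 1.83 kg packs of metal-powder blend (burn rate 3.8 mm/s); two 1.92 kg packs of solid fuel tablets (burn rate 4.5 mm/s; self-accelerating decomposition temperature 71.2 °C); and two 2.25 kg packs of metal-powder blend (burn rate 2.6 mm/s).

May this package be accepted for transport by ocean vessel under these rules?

No

The metal-powder blend has burn rate 3.8 mm/s, which is > 1.8 mm/s, so it is Group Z5 (Flammable Solid).
With burn rate 4.5 mm/s (> 1.8 mm/s), the solid fuel tablets fall in Group Z5.
The metal-powder blend has burn rate 2.6 mm/s, which is > 1.8 mm/s, so it is Group Z5 (Flammable Solid).
Group Z5 net quantity: (two 1.83 kg packs = 3.66 kg) + (two 1.92 kg packs = 3.84 kg) + (two 2.25 kg packs = 4.5 kg) = 12 kg.
12 kg > 10 kg (ocean vessel limit, Group Z5) — over the limit.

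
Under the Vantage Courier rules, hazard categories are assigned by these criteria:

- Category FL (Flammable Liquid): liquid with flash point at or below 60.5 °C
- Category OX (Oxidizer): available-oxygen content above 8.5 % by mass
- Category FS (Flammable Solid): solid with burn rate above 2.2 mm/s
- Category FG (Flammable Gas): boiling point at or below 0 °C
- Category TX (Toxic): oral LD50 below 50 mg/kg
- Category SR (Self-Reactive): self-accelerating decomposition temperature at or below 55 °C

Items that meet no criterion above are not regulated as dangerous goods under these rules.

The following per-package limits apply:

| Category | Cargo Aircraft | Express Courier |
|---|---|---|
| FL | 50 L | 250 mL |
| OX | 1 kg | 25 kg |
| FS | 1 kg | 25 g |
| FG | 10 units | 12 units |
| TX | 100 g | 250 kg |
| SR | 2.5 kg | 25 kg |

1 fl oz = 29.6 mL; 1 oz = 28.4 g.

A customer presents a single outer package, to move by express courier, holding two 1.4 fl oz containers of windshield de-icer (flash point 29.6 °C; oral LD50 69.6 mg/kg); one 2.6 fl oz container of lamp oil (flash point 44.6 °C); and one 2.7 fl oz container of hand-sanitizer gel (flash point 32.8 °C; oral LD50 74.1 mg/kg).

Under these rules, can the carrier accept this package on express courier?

Flash point 29.6 °C meets the Category FL criterion (Flammable Liquid), so the windshield de-icer is Category FL.
The lamp oil has flash point 44.6 °C, which is ≤ 60.5 °C, so it is Category FL (Flammable Liquid).
Hand-sanitizer gel: flash point 32.8 °C ≤ 60.5 °C → Category FL (Flammable Liquid).
Category FL net quantity: (two 1.4 fl oz containers = 82.88 mL) + (one 2.6 fl oz container = 76.96 mL) + (one 2.7 fl oz container = 79.92 mL) = 239.76 mL.
239.76 mL ≤ 250 mL (express courier limit, Category FL) — within limit.

Yes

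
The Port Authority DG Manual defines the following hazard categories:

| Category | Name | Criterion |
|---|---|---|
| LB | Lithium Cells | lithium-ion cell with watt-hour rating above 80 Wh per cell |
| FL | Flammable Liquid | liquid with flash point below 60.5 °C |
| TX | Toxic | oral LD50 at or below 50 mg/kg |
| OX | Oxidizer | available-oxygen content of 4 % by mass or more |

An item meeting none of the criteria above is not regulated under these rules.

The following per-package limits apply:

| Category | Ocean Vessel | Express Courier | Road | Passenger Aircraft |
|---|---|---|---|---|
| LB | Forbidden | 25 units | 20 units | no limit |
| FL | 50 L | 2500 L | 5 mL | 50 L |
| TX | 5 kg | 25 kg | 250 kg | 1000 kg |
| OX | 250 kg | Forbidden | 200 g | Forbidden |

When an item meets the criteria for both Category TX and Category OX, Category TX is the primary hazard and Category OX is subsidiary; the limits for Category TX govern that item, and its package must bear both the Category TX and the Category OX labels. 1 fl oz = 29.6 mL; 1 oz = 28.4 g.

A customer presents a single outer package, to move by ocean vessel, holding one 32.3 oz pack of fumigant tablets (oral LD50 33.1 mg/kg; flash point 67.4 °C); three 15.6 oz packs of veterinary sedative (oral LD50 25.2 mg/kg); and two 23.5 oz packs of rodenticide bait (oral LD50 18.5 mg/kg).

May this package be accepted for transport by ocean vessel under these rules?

With oral LD50 33.1 mg/kg (≤ 50 mg/kg), the fumigant tablets fall in Category TX.
Veterinary sedative: oral LD50 25.2 mg/kg ≤ 50 mg/kg → Category TX (Toxic).
Rodenticide bait: oral LD50 18.5 mg/kg ≤ 50 mg/kg → Category TX (Toxic).
Total Category TX: (one 32.3 oz pack = 917.32 g) + (three 15.6 oz packs = 1329.12 g) + (two 23.5 oz packs = 1334.8 g) = 3581.24 g.
That is within the Category TX ocean vessel limit of 5 kg.

Yes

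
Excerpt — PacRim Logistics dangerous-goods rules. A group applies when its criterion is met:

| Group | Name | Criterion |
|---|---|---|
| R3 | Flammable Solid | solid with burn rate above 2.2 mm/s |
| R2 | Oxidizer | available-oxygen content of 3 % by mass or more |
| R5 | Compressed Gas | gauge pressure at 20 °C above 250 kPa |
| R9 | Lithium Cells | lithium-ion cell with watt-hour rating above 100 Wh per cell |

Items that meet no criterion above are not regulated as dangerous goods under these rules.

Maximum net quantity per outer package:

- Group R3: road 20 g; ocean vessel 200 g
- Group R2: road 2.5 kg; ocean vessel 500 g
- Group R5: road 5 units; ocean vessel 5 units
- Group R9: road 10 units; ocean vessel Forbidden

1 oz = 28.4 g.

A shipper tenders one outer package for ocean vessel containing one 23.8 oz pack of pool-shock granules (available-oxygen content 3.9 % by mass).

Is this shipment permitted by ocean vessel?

Available-oxygen content 3.9 % by mass meets the Group R2 criterion (Oxidizer), so the pool-shock granules are Group R2.
Group R2 quantity: one 23.8 oz pack = 675.92 g.
675.92 g > 500 g (ocean vessel limit, Group R2) — over the limit.

No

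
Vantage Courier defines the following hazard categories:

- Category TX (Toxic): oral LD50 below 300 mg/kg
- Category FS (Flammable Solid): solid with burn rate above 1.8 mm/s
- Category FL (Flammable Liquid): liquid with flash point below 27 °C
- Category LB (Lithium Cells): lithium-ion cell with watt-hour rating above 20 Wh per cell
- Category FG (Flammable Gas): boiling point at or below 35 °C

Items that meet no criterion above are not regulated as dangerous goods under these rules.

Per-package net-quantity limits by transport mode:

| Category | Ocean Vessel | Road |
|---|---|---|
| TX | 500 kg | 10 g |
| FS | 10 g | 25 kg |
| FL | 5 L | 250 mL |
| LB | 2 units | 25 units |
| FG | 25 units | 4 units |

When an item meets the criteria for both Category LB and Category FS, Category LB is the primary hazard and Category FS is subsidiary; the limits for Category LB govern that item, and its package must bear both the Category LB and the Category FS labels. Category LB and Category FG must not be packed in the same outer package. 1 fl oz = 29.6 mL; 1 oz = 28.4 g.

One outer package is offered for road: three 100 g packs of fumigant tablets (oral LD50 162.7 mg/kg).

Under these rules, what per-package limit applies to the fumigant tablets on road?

10 g

Fumigant tablets: oral LD50 162.7 mg/kg < 300 mg/kg → Category TX (Toxic).
The road limit for Category TX is 10 g.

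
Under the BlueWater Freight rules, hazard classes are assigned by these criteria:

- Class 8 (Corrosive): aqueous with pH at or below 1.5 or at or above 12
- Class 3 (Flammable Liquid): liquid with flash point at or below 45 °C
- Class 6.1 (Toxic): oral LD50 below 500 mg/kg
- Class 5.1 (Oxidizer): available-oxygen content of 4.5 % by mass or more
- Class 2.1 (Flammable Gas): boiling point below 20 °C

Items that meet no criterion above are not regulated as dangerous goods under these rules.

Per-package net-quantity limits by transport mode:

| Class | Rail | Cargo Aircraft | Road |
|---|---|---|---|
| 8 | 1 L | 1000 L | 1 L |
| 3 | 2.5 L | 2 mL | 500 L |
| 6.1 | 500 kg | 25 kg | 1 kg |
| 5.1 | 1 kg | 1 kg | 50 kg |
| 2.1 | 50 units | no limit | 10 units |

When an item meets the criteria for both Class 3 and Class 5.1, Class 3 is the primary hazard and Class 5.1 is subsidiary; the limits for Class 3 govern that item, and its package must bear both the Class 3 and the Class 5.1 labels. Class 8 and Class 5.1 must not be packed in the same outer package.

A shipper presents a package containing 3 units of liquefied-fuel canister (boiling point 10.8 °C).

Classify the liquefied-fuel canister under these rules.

Class 2.1

Liquefied-fuel canister: boiling point 10.8 °C < 20 °C → Class 2.1 (Flammable Gas).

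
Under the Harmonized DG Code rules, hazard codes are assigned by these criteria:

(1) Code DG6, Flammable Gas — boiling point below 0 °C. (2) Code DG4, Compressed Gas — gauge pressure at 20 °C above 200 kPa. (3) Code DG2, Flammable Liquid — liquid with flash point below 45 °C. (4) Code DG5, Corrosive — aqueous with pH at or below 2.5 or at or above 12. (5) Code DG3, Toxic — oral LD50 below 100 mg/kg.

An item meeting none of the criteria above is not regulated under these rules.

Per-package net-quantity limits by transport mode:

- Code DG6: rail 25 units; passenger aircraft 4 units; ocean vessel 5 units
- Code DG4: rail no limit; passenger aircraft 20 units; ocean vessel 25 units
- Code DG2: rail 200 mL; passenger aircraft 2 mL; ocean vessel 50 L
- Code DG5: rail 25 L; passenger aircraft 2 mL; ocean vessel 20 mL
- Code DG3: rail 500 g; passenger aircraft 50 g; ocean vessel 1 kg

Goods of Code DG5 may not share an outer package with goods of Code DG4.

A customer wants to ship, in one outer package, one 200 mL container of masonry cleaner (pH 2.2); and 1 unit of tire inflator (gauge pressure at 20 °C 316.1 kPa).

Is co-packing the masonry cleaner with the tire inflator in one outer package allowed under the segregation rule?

No

With pH 2.2 (≤ 2.5), the masonry cleaner falls in Code DG5.
Gauge pressure at 20 °C 316.1 kPa meets the Code DG4 criterion (Compressed Gas), so the tire inflator is Code DG4.
Code DG5 and Code DG4 may not share an outer package.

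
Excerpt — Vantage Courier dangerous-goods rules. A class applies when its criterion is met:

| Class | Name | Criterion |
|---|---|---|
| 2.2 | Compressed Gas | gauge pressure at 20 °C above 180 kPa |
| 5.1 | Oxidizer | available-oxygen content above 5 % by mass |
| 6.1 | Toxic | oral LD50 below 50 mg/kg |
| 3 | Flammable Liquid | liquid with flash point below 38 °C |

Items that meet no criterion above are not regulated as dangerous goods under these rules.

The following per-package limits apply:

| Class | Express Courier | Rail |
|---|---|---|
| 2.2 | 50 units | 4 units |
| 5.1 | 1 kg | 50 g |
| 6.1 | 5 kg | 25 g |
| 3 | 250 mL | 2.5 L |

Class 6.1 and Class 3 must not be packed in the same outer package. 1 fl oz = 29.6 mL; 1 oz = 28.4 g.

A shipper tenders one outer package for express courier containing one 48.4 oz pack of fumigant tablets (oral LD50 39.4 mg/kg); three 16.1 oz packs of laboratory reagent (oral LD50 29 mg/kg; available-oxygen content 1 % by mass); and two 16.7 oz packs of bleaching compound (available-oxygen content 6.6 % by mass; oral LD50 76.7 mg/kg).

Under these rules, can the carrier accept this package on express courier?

The fumigant tablets have oral LD50 39.4 mg/kg, which is < 50 mg/kg, so they are Class 6.1 (Toxic).
With oral LD50 29 mg/kg (< 50 mg/kg), the laboratory reagent falls in Class 6.1.
The bleaching compound has available-oxygen content 6.6 % by mass, which is > 5 % by mass, so it is Class 5.1 (Oxidizer).
Class 6.1 net quantity: (one 48.4 oz pack = 1374.56 g) + (three 16.1 oz packs = 1371.72 g) = 2746.28 g.
2746.28 g ≤ 5 kg (express courier limit, Class 6.1) — within limit.
Class 5.1 quantity: two 16.7 oz packs = 948.56 g.
948.56 g ≤ 1 kg (express courier limit, Class 5.1) — within limit.
The segregation rule (Class 6.1 with Class 3) does not apply to Class 6.1 with Class 5.1.
Every hazard class is within its express courier limit and no segregation rule is violated.

Yes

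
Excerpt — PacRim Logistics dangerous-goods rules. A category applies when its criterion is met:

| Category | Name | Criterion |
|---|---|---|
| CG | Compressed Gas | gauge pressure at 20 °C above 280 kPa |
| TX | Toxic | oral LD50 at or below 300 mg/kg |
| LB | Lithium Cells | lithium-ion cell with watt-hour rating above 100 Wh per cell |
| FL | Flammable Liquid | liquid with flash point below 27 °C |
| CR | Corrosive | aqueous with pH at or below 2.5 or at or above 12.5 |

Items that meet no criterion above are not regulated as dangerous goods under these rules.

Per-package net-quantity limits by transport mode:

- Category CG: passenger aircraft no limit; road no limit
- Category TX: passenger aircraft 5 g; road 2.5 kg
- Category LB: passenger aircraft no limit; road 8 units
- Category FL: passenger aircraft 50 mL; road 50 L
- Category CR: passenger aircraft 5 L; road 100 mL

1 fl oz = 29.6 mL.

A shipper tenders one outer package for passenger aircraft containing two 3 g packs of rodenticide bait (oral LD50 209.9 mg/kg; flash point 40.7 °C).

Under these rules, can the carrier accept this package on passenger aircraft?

No

With oral LD50 209.9 mg/kg (≤ 300 mg/kg), the rodenticide bait falls in Category TX.
Category TX quantity: two 3 g packs = 6 g.
6 g > 5 g (passenger aircraft limit, Category TX) — over the limit.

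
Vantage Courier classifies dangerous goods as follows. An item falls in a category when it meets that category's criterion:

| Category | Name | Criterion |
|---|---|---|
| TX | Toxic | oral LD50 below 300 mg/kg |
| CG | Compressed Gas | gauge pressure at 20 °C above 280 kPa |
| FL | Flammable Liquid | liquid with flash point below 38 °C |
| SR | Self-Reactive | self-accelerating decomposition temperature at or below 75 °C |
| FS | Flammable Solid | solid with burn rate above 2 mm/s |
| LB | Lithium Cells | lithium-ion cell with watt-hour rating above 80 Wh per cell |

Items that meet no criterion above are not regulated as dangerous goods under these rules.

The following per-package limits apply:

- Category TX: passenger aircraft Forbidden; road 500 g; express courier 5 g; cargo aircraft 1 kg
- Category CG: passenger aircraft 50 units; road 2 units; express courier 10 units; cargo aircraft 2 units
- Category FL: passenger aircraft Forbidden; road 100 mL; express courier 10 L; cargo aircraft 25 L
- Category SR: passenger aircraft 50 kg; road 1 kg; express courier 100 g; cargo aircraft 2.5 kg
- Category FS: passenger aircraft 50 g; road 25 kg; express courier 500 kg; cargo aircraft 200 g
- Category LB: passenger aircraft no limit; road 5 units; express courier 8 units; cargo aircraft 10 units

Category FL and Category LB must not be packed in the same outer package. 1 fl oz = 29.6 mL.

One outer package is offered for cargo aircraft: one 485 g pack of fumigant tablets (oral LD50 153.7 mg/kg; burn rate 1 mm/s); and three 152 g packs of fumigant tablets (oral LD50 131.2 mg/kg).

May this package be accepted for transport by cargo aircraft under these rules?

The fumigant tablets have oral LD50 153.7 mg/kg, which is < 300 mg/kg, so they are Category TX (Toxic).
With oral LD50 131.2 mg/kg (< 300 mg/kg), the fumigant tablets fall in Category TX.
Total Category TX: 485 g + (three 152 g packs = 456 g) = 941 g.
941 g is within the cargo aircraft limit of 1 kg for Category TX.

Yes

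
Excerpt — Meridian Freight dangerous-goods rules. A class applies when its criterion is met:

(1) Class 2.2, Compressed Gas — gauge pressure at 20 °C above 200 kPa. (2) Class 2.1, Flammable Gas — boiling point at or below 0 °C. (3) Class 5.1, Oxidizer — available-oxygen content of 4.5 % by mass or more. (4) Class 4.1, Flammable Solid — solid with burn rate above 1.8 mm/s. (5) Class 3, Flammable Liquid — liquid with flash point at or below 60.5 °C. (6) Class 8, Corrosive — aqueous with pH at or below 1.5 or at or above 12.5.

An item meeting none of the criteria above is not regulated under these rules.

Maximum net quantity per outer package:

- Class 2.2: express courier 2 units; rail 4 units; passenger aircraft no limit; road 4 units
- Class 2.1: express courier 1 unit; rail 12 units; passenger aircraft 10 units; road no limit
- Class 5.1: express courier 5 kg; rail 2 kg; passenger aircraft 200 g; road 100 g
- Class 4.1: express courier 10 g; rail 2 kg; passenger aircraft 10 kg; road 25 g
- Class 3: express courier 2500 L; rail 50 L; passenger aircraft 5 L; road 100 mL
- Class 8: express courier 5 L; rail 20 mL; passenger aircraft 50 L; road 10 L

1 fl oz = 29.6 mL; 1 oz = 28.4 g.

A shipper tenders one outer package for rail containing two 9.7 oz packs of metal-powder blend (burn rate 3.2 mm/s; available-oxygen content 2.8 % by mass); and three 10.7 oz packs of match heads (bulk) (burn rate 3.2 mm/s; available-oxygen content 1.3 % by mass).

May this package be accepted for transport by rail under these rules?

With burn rate 3.2 mm/s (> 1.8 mm/s), the metal-powder blend falls in Class 4.1.
With burn rate 3.2 mm/s (> 1.8 mm/s), the match heads (bulk) fall in Class 4.1.
Total Class 4.1: (two 9.7 oz packs = 550.96 g) + (three 10.7 oz packs = 911.64 g) = 1462.6 g.
1462.6 g is within the rail limit of 2 kg for Class 4.1.

Yes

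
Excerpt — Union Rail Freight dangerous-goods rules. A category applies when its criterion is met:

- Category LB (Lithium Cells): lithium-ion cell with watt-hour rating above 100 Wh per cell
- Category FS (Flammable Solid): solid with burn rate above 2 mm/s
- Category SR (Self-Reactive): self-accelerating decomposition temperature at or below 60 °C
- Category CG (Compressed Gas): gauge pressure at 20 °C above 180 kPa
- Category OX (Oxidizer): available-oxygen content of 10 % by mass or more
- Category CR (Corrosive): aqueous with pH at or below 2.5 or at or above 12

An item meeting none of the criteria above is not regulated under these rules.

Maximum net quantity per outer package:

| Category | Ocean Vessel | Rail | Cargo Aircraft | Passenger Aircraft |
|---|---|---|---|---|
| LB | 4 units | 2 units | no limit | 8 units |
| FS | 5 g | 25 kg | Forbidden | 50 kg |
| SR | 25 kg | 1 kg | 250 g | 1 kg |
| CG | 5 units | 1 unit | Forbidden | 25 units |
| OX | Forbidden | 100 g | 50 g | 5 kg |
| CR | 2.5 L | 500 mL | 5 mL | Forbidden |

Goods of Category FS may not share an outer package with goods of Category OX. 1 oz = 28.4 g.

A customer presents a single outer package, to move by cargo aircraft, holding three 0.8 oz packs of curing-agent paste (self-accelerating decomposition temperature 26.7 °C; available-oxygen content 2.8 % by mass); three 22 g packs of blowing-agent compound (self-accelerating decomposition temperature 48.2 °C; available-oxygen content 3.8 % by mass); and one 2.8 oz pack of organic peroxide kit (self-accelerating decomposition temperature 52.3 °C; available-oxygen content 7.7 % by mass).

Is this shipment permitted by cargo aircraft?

Self-accelerating decomposition temperature 26.7 °C meets the Category SR criterion (Self-Reactive), so the curing-agent paste is Category SR.
Self-accelerating decomposition temperature 48.2 °C meets the Category SR criterion (Self-Reactive), so the blowing-agent compound is Category SR.
With self-accelerating decomposition temperature 52.3 °C (≤ 60 °C), the organic peroxide kit falls in Category SR.
Category SR net quantity: (three 0.8 oz packs = 68.16 g) + (three 22 g packs = 66 g) + (one 2.8 oz pack = 79.52 g) = 213.68 g.
213.68 g ≤ 250 g (cargo aircraft limit, Category SR) — within limit.

Yes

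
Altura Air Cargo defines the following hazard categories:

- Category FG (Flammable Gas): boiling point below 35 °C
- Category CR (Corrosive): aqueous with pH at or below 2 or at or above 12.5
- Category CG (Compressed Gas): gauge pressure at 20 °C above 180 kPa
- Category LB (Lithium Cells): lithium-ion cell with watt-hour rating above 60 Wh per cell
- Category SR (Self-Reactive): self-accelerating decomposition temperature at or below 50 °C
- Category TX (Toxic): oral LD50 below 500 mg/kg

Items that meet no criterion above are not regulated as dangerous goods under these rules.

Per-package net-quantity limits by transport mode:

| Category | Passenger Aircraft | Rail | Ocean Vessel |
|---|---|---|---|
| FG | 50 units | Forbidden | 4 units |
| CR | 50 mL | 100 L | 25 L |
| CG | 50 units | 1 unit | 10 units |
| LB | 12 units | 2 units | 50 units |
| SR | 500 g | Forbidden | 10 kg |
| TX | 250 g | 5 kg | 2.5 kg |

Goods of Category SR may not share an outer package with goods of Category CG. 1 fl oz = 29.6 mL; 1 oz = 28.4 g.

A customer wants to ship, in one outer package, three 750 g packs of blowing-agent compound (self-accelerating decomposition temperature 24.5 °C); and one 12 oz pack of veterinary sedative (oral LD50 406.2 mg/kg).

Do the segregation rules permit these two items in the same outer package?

Yes

The blowing-agent compound has self-accelerating decomposition temperature 24.5 °C, which is ≤ 50 °C, so it is Category SR (Self-Reactive).
Oral LD50 406.2 mg/kg meets the Category TX criterion (Toxic), so the veterinary sedative is Category TX.
No segregation rule bars Category SR with Category TX.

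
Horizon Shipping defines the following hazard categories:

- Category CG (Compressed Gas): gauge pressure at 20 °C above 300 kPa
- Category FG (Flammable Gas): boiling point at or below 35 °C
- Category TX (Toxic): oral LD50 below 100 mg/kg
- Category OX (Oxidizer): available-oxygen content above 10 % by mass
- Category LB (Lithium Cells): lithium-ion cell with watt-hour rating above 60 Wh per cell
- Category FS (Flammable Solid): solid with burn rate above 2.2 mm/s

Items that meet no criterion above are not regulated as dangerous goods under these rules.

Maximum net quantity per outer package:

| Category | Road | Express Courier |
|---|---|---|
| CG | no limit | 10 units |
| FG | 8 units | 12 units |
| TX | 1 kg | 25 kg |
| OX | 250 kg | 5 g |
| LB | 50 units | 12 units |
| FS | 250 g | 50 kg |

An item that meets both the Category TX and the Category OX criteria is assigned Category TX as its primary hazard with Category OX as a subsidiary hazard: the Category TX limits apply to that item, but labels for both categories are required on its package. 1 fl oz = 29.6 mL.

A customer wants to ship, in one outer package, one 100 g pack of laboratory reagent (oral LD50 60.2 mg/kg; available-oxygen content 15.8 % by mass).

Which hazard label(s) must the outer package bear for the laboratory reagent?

Laboratory reagent: oral LD50 60.2 mg/kg < 100 mg/kg → Category TX (Toxic).
With available-oxygen content 15.8 % by mass (> 10 % by mass), the laboratory reagent falls in Category OX.
By the precedence rule Category TX is primary and Category OX is subsidiary, and that rule requires both labels on the package.

Category OX and TX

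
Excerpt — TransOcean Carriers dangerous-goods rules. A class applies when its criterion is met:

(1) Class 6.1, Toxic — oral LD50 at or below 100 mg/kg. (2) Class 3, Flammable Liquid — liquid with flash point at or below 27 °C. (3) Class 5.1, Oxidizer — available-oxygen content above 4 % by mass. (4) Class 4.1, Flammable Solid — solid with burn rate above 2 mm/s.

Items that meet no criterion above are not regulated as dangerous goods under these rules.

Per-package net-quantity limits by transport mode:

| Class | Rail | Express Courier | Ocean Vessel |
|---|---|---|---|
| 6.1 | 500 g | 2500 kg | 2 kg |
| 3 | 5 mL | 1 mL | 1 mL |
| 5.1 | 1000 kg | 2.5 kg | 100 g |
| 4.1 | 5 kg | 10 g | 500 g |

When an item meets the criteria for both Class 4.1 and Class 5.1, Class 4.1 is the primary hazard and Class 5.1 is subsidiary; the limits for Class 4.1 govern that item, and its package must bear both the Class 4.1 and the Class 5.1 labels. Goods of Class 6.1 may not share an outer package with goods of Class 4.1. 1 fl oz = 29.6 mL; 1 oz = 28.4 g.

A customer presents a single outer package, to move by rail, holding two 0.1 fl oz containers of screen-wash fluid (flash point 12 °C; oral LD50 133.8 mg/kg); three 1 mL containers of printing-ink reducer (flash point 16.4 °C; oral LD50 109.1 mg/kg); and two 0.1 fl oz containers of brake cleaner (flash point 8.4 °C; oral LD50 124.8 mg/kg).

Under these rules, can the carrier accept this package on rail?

The screen-wash fluid has flash point 12 °C, which is ≤ 27 °C, so it is Class 3 (Flammable Liquid).
Printing-ink reducer: flash point 16.4 °C ≤ 27 °C → Class 3 (Flammable Liquid).
Brake cleaner: flash point 8.4 °C ≤ 27 °C → Class 3 (Flammable Liquid).
Class 3 net quantity: (two 0.1 fl oz containers = 5.92 mL) + (three 1 mL containers = 3 mL) + (two 0.1 fl oz containers = 5.92 mL) = 14.84 mL.
That exceeds the Class 3 rail limit of 5 mL.

No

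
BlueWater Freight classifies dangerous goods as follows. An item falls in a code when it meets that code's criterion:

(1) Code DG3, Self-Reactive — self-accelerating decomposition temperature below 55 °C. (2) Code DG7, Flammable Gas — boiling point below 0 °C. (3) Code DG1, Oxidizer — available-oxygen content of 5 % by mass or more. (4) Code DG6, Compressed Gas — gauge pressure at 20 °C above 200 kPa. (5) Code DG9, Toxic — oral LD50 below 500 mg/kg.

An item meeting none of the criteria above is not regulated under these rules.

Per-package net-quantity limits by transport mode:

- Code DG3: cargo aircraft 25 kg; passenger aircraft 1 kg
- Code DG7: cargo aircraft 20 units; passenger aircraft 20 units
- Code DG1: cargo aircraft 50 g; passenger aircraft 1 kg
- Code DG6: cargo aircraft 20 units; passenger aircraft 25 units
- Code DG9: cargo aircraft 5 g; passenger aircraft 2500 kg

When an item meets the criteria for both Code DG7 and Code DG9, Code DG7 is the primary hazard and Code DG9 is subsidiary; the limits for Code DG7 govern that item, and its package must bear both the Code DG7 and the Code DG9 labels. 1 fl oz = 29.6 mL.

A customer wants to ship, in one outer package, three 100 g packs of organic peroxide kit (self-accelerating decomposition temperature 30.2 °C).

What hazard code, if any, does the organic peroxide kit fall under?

Self-accelerating decomposition temperature 30.2 °C meets the Code DG3 criterion (Self-Reactive), so the organic peroxide kit is Code DG3.

Code DG3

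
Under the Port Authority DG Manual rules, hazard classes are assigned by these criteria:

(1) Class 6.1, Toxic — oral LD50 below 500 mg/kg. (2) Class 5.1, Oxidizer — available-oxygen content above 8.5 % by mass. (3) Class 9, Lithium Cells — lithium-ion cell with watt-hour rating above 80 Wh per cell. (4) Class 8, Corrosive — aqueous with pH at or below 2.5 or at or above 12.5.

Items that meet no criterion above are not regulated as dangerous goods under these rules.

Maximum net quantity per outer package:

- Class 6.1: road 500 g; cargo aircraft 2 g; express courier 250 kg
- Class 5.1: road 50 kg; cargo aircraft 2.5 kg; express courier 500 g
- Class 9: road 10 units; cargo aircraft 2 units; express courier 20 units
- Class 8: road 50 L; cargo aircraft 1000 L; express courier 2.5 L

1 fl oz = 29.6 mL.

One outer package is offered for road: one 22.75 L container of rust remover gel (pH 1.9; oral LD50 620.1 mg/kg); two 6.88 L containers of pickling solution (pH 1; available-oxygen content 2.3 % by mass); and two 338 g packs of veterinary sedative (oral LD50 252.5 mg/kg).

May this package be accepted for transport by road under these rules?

The rust remover gel has pH 1.9, which is ≤ 2.5, so it is Class 8 (Corrosive).
Pickling solution: pH 1 ≤ 2.5 → Class 8 (Corrosive).
With oral LD50 252.5 mg/kg (< 500 mg/kg), the veterinary sedative falls in Class 6.1.
Class 8 net quantity: 22.75 L + (two 6.88 L containers = 13.76 L) = 36.51 L.
36.51 L ≤ 50 L (road limit, Class 8) — within limit.
Class 6.1 quantity: two 338 g packs = 676 g.
That exceeds the Class 6.1 road limit of 500 g.

No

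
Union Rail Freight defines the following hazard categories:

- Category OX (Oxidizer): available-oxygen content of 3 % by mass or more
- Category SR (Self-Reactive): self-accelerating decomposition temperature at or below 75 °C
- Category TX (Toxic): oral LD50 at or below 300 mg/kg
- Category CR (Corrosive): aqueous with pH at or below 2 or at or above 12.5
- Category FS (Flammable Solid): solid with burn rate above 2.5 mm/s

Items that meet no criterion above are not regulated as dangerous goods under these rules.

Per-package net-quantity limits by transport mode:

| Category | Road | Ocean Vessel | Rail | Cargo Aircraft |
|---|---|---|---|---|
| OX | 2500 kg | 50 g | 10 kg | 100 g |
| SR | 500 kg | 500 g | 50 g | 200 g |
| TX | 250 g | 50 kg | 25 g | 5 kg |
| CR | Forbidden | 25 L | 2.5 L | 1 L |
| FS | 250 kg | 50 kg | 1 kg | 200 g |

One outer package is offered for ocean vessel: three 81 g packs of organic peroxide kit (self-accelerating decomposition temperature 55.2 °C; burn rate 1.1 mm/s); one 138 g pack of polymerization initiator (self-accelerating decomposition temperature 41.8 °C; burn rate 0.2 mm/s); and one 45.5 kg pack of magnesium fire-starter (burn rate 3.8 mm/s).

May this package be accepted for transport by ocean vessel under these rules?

Yes

Organic peroxide kit: self-accelerating decomposition temperature 55.2 °C ≤ 75 °C → Category SR (Self-Reactive).
Polymerization initiator: self-accelerating decomposition temperature 41.8 °C ≤ 75 °C → Category SR (Self-Reactive).
Magnesium fire-starter: burn rate 3.8 mm/s > 2.5 mm/s → Category FS (Flammable Solid).
Category SR net quantity: (three 81 g packs = 243 g) + 138 g = 381 g.
381 g is within the ocean vessel limit of 500 g for Category SR.
Category FS quantity: 45.5 kg.
45.5 kg is within the ocean vessel limit of 50 kg for Category FS.
Every hazard category is within its ocean vessel limit and no segregation rule is violated.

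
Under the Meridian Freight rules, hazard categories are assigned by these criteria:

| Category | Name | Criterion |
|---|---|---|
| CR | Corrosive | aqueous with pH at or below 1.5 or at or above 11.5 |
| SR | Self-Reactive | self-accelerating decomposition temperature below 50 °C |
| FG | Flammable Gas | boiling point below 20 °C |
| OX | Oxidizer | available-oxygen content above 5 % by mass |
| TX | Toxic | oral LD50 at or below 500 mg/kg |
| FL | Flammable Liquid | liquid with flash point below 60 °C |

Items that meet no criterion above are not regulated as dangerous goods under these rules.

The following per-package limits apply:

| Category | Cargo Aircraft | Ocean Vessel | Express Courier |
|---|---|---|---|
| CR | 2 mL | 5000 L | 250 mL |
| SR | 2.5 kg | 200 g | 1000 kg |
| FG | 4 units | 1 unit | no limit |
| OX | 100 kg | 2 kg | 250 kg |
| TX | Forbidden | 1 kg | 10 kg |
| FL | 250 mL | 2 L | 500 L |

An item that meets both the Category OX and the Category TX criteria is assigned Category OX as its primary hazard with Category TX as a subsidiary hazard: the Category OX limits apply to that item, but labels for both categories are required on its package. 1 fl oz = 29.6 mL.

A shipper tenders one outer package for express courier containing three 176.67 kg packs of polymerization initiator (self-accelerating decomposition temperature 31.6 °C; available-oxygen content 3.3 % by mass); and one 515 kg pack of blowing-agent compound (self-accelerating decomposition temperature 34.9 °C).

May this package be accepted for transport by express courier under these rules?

No

With self-accelerating decomposition temperature 31.6 °C (< 50 °C), the polymerization initiator falls in Category SR.
With self-accelerating decomposition temperature 34.9 °C (< 50 °C), the blowing-agent compound falls in Category SR.
Category SR net quantity: (three 176.67 kg packs = 530.01 kg) + 515 kg = 1045.01 kg.
1045.01 kg > 1000 kg (express courier limit, Category SR) — over the limit.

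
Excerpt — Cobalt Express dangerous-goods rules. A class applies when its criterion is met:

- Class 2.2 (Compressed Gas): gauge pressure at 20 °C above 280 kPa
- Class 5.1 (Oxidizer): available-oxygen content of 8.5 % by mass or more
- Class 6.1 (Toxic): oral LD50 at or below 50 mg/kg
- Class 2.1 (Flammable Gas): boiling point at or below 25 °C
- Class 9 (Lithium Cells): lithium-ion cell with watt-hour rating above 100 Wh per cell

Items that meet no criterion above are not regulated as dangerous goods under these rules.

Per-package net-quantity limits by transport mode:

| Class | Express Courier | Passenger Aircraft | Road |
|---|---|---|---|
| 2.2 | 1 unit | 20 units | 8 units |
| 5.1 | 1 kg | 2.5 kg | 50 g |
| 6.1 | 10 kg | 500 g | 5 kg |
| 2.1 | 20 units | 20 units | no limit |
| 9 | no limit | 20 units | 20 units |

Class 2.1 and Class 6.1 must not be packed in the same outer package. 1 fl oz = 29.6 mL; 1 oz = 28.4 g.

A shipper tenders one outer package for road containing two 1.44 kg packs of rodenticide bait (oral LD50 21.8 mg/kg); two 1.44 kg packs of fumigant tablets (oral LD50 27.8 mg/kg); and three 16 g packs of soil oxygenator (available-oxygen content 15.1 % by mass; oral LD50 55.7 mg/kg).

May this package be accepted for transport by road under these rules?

With oral LD50 21.8 mg/kg (≤ 50 mg/kg), the rodenticide bait falls in Class 6.1.
Oral LD50 27.8 mg/kg meets the Class 6.1 criterion (Toxic), so the fumigant tablets are Class 6.1.
Soil oxygenator: available-oxygen content 15.1 % by mass ≥ 8.5 % by mass → Class 5.1 (Oxidizer).
Total Class 6.1: (two 1.44 kg packs = 2.88 kg) + (two 1.44 kg packs = 2.88 kg) = 5.76 kg.
5.76 kg exceeds the road limit of 5 kg for Class 6.1.
Class 5.1 quantity: three 16 g packs = 48 g.
48 g ≤ 50 g (road limit, Class 5.1) — within limit.
The segregation rule (Class 2.1 with Class 6.1) does not apply to Class 6.1 with Class 5.1.

No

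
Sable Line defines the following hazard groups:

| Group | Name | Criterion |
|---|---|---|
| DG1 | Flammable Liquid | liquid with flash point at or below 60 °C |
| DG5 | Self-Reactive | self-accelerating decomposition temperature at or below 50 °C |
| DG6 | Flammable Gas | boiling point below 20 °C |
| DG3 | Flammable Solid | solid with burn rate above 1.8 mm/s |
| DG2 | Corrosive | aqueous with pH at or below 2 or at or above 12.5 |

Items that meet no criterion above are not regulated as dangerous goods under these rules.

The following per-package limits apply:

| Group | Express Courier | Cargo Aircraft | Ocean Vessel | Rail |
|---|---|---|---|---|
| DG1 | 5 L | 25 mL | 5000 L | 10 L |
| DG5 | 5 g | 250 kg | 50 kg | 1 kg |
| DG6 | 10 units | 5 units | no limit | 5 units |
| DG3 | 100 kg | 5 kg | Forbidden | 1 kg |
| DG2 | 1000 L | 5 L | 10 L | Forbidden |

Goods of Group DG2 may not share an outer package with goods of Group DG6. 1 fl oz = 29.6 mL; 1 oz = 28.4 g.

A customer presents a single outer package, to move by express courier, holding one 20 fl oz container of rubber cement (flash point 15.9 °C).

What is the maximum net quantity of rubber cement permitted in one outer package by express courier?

5 L

With flash point 15.9 °C (≤ 60 °C), the rubber cement falls in Group DG1.
The express courier limit for Group DG1 is 5 L.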